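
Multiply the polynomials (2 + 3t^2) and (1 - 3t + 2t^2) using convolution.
Ascending coefficients: a = [2, 0, 3], b = [1, -3, 2]. c[0] = 2×1 = 2; c[1] = 2×-3 + 0×1 = -6; c[2] = 2×2 + 0×-3 + 3×1 = 7; c[3] = 0×2 + 3×-3 = -9; c[4] = 3×2 = 6. Result coefficients: [2, -6, 7, -9, 6] → 2 - 6t + 7t^2 - 9t^3 + 6t^4

2 - 6t + 7t^2 - 9t^3 + 6t^4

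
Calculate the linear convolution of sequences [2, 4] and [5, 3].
y[0] = 2×5 = 10; y[1] = 2×3 + 4×5 = 26; y[2] = 4×3 = 12

[10, 26, 12]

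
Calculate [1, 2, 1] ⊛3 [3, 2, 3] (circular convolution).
Use y[k] = Σ_j f[j]·g[(k-j) mod 3]. y[0] = 1×3 + 2×3 + 1×2 = 11; y[1] = 1×2 + 2×3 + 1×3 = 11; y[2] = 1×3 + 2×2 + 1×3 = 10. Result: [11, 11, 10]

[11, 11, 10]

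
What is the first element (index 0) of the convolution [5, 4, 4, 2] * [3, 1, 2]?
Use y[k] = Σ_i a[i]·b[k-i] at k=0. y[0] = 5×3 = 15

15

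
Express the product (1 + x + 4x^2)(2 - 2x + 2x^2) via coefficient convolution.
Ascending coefficients: a = [1, 1, 4], b = [2, -2, 2]. c[0] = 1×2 = 2; c[1] = 1×-2 + 1×2 = 0; c[2] = 1×2 + 1×-2 + 4×2 = 8; c[3] = 1×2 + 4×-2 = -6; c[4] = 4×2 = 8. Result coefficients: [2, 0, 8, -6, 8] → 2 + 8x^2 - 6x^3 + 8x^4

2 + 8x^2 - 6x^3 + 8x^4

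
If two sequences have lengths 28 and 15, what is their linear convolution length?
Linear/full convolution length: m + n - 1 = 28 + 15 - 1 = 42

42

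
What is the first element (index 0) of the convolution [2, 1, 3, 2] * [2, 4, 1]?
Use y[k] = Σ_i a[i]·b[k-i] at k=0. y[0] = 2×2 = 4

4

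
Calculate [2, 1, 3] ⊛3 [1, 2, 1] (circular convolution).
Use y[k] = Σ_j u[j]·v[(k-j) mod 3]. y[0] = 2×1 + 1×1 + 3×2 = 9; y[1] = 2×2 + 1×1 + 3×1 = 8; y[2] = 2×1 + 1×2 + 3×1 = 7. Result: [9, 8, 7]

[9, 8, 7]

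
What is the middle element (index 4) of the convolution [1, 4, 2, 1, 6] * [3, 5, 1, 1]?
Use y[k] = Σ_i a[i]·b[k-i] at k=4. y[4] = 4×1 + 2×1 + 1×5 + 6×3 = 29

29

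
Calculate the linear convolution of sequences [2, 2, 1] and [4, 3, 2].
y[0] = 2×4 = 8; y[1] = 2×3 + 2×4 = 14; y[2] = 2×2 + 2×3 + 1×4 = 14; y[3] = 2×2 + 1×3 = 7; y[4] = 1×2 = 2

[8, 14, 14, 7, 2]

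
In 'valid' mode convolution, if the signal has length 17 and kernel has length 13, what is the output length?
'Valid' mode counts only positions where the kernel fully overlaps the signal: m - n + 1 = 17 - 13 + 1 = 5

5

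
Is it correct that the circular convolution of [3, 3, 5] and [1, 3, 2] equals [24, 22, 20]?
Recompute circular convolution of [3, 3, 5] and [1, 3, 2]: y[0] = 3×1 + 3×2 + 5×3 = 24; y[1] = 3×3 + 3×1 + 5×2 = 22; y[2] = 3×2 + 3×3 + 5×1 = 20 → [24, 22, 20]. Given [24, 22, 20] matches, so answer: Yes

Yes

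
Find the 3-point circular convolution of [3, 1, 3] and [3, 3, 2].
Use y[k] = Σ_j s[j]·t[(k-j) mod 3]. y[0] = 3×3 + 1×2 + 3×3 = 20; y[1] = 3×3 + 1×3 + 3×2 = 18; y[2] = 3×2 + 1×3 + 3×3 = 18. Result: [20, 18, 18]

[20, 18, 18]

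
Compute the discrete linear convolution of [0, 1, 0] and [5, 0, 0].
y[0] = 0×5 = 0; y[1] = 0×0 + 1×5 = 5; y[2] = 0×0 + 1×0 + 0×5 = 0; y[3] = 1×0 + 0×0 = 0; y[4] = 0×0 = 0

[0, 5, 0, 0, 0]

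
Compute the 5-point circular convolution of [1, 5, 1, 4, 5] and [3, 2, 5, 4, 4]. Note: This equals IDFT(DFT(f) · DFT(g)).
Either evaluate y[k] = Σ_j f[j]·g[(k-j) mod 5] directly, or use IDFT(DFT(f) · DFT(g)). y[0] = 1×3 + 5×4 + 1×4 + 4×5 + 5×2 = 57; y[1] = 1×2 + 5×3 + 1×4 + 4×4 + 5×5 = 62; y[2] = 1×5 + 5×2 + 1×3 + 4×4 + 5×4 = 54; y[3] = 1×4 + 5×5 + 1×2 + 4×3 + 5×4 = 63; y[4] = 1×4 + 5×4 + 1×5 + 4×2 + 5×3 = 52. Result: [57, 62, 54, 63, 52]

[57, 62, 54, 63, 52]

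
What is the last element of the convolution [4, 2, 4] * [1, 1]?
Use y[k] = Σ_i a[i]·b[k-i] at k=3. y[3] = 4×1 = 4

4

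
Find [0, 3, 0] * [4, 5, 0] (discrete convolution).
y[0] = 0×4 = 0; y[1] = 0×5 + 3×4 = 12; y[2] = 0×0 + 3×5 + 0×4 = 15; y[3] = 3×0 + 0×5 = 0; y[4] = 0×0 = 0

[0, 12, 15, 0, 0]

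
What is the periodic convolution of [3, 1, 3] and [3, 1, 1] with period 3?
Use y[k] = Σ_j f[j]·g[(k-j) mod 3]. y[0] = 3×3 + 1×1 + 3×1 = 13; y[1] = 3×1 + 1×3 + 3×1 = 9; y[2] = 3×1 + 1×1 + 3×3 = 13. Result: [13, 9, 13]

[13, 9, 13]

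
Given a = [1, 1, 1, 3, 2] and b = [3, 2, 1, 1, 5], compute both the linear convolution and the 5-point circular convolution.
Linear: y_lin[0] = 1×3 = 3; y_lin[1] = 1×2 + 1×3 = 5; y_lin[2] = 1×1 + 1×2 + 1×3 = 6; y_lin[3] = 1×1 + 1×1 + 1×2 + 3×3 = 13; y_lin[4] = 1×5 + 1×1 + 1×1 + 3×2 + 2×3 = 19; y_lin[5] = 1×5 + 1×1 + 3×1 + 2×2 = 13; y_lin[6] = 1×5 + 3×1 + 2×1 = 10; y_lin[7] = 3×5 + 2×1 = 17; y_lin[8] = 2×5 = 10 → [3, 5, 6, 13, 19, 13, 10, 17, 10]. Circular (length 5): y[0] = 1×3 + 1×5 + 1×1 + 3×1 + 2×2 = 16; y[1] = 1×2 + 1×3 + 1×5 + 3×1 + 2×1 = 15; y[2] = 1×1 + 1×2 + 1×3 + 3×5 + 2×1 = 23; y[3] = 1×1 + 1×1 + 1×2 + 3×3 + 2×5 = 23; y[4] = 1×5 + 1×1 + 1×1 + 3×2 + 2×3 = 19 → [16, 15, 23, 23, 19]

Linear: [3, 5, 6, 13, 19, 13, 10, 17, 10], Circular: [16, 15, 23, 23, 19]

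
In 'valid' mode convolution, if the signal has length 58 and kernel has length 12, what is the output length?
'Valid' mode counts only positions where the kernel fully overlaps the signal: m - n + 1 = 58 - 12 + 1 = 47

47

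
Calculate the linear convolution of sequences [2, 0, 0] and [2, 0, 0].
y[0] = 2×2 = 4; y[1] = 2×0 + 0×2 = 0; y[2] = 2×0 + 0×0 + 0×2 = 0; y[3] = 0×0 + 0×0 = 0; y[4] = 0×0 = 0

[4, 0, 0, 0, 0]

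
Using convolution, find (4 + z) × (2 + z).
Ascending coefficients: a = [4, 1], b = [2, 1]. c[0] = 4×2 = 8; c[1] = 4×1 + 1×2 = 6; c[2] = 1×1 = 1. Result coefficients: [8, 6, 1] → 8 + 6z + z^2

8 + 6z + z^2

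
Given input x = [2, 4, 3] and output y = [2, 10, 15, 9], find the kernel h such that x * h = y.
Output length 4 = len(x) + len(h) - 1 ⇒ len(h) = 2. Solve h forward using h[k] = (y[k] - Σ_{i≥1} x[i]·h[k-i]) / x[0]: h[0] = y[0] / x[0] = 2 / 2 = 1; h[1] = (y[1] - 4×1) / x[0] = (10 - 4×1) / 2 = 3. So h = [1, 3]. Forward-check [2, 4, 3] * [1, 3]: y[0] = 2×1 = 2; y[1] = 2×3 + 4×1 = 10; y[2] = 4×3 + 3×1 = 15; y[3] = 3×3 = 9 → [2, 10, 15, 9] ✓

[1, 3]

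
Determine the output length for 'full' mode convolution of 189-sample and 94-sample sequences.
Linear/full convolution length: m + n - 1 = 189 + 94 - 1 = 282

282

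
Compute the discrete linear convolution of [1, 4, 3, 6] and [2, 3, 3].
y[0] = 1×2 = 2; y[1] = 1×3 + 4×2 = 11; y[2] = 1×3 + 4×3 + 3×2 = 21; y[3] = 4×3 + 3×3 + 6×2 = 33; y[4] = 3×3 + 6×3 = 27; y[5] = 6×3 = 18

[2, 11, 21, 33, 27, 18]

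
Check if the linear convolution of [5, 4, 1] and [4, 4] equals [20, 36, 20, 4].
Recompute linear convolution of [5, 4, 1] and [4, 4]: y[0] = 5×4 = 20; y[1] = 5×4 + 4×4 = 36; y[2] = 4×4 + 1×4 = 20; y[3] = 1×4 = 4 → [20, 36, 20, 4]. Given [20, 36, 20, 4] matches, so answer: Yes

Yes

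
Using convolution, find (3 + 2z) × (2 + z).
Ascending coefficients: a = [3, 2], b = [2, 1]. c[0] = 3×2 = 6; c[1] = 3×1 + 2×2 = 7; c[2] = 2×1 = 2. Result coefficients: [6, 7, 2] → 6 + 7z + 2z^2

6 + 7z + 2z^2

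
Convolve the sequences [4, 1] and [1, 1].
y[0] = 4×1 = 4; y[1] = 4×1 + 1×1 = 5; y[2] = 1×1 = 1

[4, 5, 1]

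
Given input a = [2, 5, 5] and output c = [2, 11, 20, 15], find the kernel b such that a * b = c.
Output length 4 = len(a) + len(b) - 1 ⇒ len(b) = 2. Solve b forward using b[k] = (c[k] - Σ_{i≥1} a[i]·b[k-i]) / a[0]: b[0] = c[0] / a[0] = 2 / 2 = 1; b[1] = (c[1] - 5×1) / a[0] = (11 - 5×1) / 2 = 3. So b = [1, 3]. Forward-check [2, 5, 5] * [1, 3]: c[0] = 2×1 = 2; c[1] = 2×3 + 5×1 = 11; c[2] = 5×3 + 5×1 = 20; c[3] = 5×3 = 15 → [2, 11, 20, 15] ✓

[1, 3]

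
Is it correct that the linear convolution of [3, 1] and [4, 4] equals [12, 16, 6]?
Recompute linear convolution of [3, 1] and [4, 4]: y[0] = 3×4 = 12; y[1] = 3×4 + 1×4 = 16; y[2] = 1×4 = 4 → [12, 16, 4]. Compare to given [12, 16, 6]: they differ at index 2: given 6, correct 4, so answer: No

No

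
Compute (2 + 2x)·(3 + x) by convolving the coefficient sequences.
Ascending coefficients: a = [2, 2], b = [3, 1]. c[0] = 2×3 = 6; c[1] = 2×1 + 2×3 = 8; c[2] = 2×1 = 2. Result coefficients: [6, 8, 2] → 6 + 8x + 2x^2

6 + 8x + 2x^2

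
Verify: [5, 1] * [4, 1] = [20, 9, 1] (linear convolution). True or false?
Recompute linear convolution of [5, 1] and [4, 1]: y[0] = 5×4 = 20; y[1] = 5×1 + 1×4 = 9; y[2] = 1×1 = 1 → [20, 9, 1]. Given [20, 9, 1] matches, so answer: Yes

Yes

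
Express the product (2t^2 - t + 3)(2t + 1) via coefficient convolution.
Ascending coefficients: a = [3, -1, 2], b = [1, 2]. c[0] = 3×1 = 3; c[1] = 3×2 + -1×1 = 5; c[2] = -1×2 + 2×1 = 0; c[3] = 2×2 = 4. Result coefficients: [3, 5, 0, 4] → 4t^3 + 5t + 3

4t^3 + 5t + 3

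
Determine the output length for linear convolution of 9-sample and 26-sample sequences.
Linear/full convolution length: m + n - 1 = 9 + 26 - 1 = 34

34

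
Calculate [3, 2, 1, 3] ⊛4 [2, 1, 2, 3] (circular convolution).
Use y[k] = Σ_j s[j]·t[(k-j) mod 4]. y[0] = 3×2 + 2×3 + 1×2 + 3×1 = 17; y[1] = 3×1 + 2×2 + 1×3 + 3×2 = 16; y[2] = 3×2 + 2×1 + 1×2 + 3×3 = 19; y[3] = 3×3 + 2×2 + 1×1 + 3×2 = 20. Result: [17, 16, 19, 20]

[17, 16, 19, 20]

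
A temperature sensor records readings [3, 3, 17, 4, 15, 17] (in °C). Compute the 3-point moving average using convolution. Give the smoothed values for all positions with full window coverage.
3-point moving average kernel = [1, 1, 1]. Apply in 'valid' mode (full window coverage): avg[0] = (3 + 3 + 17) / 3 = 7.67; avg[1] = (3 + 17 + 4) / 3 = 8.0; avg[2] = (17 + 4 + 15) / 3 = 12.0; avg[3] = (4 + 15 + 17) / 3 = 12.0. Smoothed values: [7.67, 8.0, 12.0, 12.0]

[7.67, 8.0, 12.0, 12.0]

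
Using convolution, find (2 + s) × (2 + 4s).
Ascending coefficients: a = [2, 1], b = [2, 4]. c[0] = 2×2 = 4; c[1] = 2×4 + 1×2 = 10; c[2] = 1×4 = 4. Result coefficients: [4, 10, 4] → 4 + 10s + 4s^2

4 + 10s + 4s^2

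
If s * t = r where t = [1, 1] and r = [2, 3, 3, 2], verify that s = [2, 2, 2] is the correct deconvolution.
Forward-compute [2, 2, 2] * [1, 1]: r[0] = 2×1 = 2; r[1] = 2×1 + 2×1 = 4; r[2] = 2×1 + 2×1 = 4; r[3] = 2×1 = 2 → [2, 4, 4, 2]. Does not match given r = [2, 3, 3, 2].

Not verified. [2, 2, 2] * [1, 1] = [2, 4, 4, 2], which differs from [2, 3, 3, 2] at index 1.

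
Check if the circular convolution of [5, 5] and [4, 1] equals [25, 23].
Recompute circular convolution of [5, 5] and [4, 1]: y[0] = 5×4 + 5×1 = 25; y[1] = 5×1 + 5×4 = 25 → [25, 25]. Compare to given [25, 23]: they differ at index 1: given 23, correct 25, so answer: No

No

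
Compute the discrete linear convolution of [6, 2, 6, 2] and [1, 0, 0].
y[0] = 6×1 = 6; y[1] = 6×0 + 2×1 = 2; y[2] = 6×0 + 2×0 + 6×1 = 6; y[3] = 2×0 + 6×0 + 2×1 = 2; y[4] = 6×0 + 2×0 = 0; y[5] = 2×0 = 0

[6, 2, 6, 2, 0, 0]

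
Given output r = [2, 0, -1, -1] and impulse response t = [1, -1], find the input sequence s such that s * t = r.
Deconvolve r=[2, 0, -1, -1] by t=[1, -1]. Since t[0]=1, solve forward: s[0] = r[0] / 1 = 2; s[1] = (r[1] - 2×-1) / 1 = 2; s[2] = (r[2] - 2×-1) / 1 = 1. So s = [2, 2, 1]. Check by forward convolution: r[0] = 2×1 = 2; r[1] = 2×-1 + 2×1 = 0; r[2] = 2×-1 + 1×1 = -1; r[3] = 1×-1 = -1

[2, 2, 1]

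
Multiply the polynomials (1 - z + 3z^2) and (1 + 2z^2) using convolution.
Ascending coefficients: a = [1, -1, 3], b = [1, 0, 2]. c[0] = 1×1 = 1; c[1] = 1×0 + -1×1 = -1; c[2] = 1×2 + -1×0 + 3×1 = 5; c[3] = -1×2 + 3×0 = -2; c[4] = 3×2 = 6. Result coefficients: [1, -1, 5, -2, 6] → 1 - z + 5z^2 - 2z^3 + 6z^4

1 - z + 5z^2 - 2z^3 + 6z^4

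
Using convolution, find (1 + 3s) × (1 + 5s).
Ascending coefficients: a = [1, 3], b = [1, 5]. c[0] = 1×1 = 1; c[1] = 1×5 + 3×1 = 8; c[2] = 3×5 = 15. Result coefficients: [1, 8, 15] → 1 + 8s + 15s^2

1 + 8s + 15s^2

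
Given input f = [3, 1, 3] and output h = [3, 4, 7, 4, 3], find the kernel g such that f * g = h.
Output length 5 = len(f) + len(g) - 1 ⇒ len(g) = 3. Solve g forward using g[k] = (h[k] - Σ_{i≥1} f[i]·g[k-i]) / f[0]: g[0] = h[0] / f[0] = 3 / 3 = 1; g[1] = (h[1] - 1×1) / f[0] = (4 - 1×1) / 3 = 1; g[2] = (h[2] - 1×1 - 3×1) / f[0] = (7 - 1×1 - 3×1) / 3 = 1. So g = [1, 1, 1]. Forward-check [3, 1, 3] * [1, 1, 1]: h[0] = 3×1 = 3; h[1] = 3×1 + 1×1 = 4; h[2] = 3×1 + 1×1 + 3×1 = 7; h[3] = 1×1 + 3×1 = 4; h[4] = 3×1 = 3 → [3, 4, 7, 4, 3] ✓

[1, 1, 1]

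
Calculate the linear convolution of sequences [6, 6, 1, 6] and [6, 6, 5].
y[0] = 6×6 = 36; y[1] = 6×6 + 6×6 = 72; y[2] = 6×5 + 6×6 + 1×6 = 72; y[3] = 6×5 + 1×6 + 6×6 = 72; y[4] = 1×5 + 6×6 = 41; y[5] = 6×5 = 30

[36, 72, 72, 72, 41, 30]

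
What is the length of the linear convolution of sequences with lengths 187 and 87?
Linear/full convolution length: m + n - 1 = 187 + 87 - 1 = 273

273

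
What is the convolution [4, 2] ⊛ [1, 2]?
y[0] = 4×1 = 4; y[1] = 4×2 + 2×1 = 10; y[2] = 2×2 = 4

[4, 10, 4]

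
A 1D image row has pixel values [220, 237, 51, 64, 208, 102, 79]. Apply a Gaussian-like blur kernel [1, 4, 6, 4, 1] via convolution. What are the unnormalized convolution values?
Convolve image row [220, 237, 51, 64, 208, 102, 79] with kernel [1, 4, 6, 4, 1]: y[0] = 220×1 = 220; y[1] = 220×4 + 237×1 = 1117; y[2] = 220×6 + 237×4 + 51×1 = 2319; y[3] = 220×4 + 237×6 + 51×4 + 64×1 = 2570; y[4] = 220×1 + 237×4 + 51×6 + 64×4 + 208×1 = 1938; y[5] = 237×1 + 51×4 + 64×6 + 208×4 + 102×1 = 1759; y[6] = 51×1 + 64×4 + 208×6 + 102×4 + 79×1 = 2042; y[7] = 64×1 + 208×4 + 102×6 + 79×4 = 1824; y[8] = 208×1 + 102×4 + 79×6 = 1090; y[9] = 102×1 + 79×4 = 418; y[10] = 79×1 = 79 → [220, 1117, 2319, 2570, 1938, 1759, 2042, 1824, 1090, 418, 79]. Normalization factor = sum(kernel) = 16.

[220, 1117, 2319, 2570, 1938, 1759, 2042, 1824, 1090, 418, 79]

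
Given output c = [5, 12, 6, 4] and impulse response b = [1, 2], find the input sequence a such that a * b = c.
Deconvolve c=[5, 12, 6, 4] by b=[1, 2]. Since b[0]=1, solve forward: a[0] = c[0] / 1 = 5; a[1] = (c[1] - 5×2) / 1 = 2; a[2] = (c[2] - 2×2) / 1 = 2. So a = [5, 2, 2]. Check by forward convolution: c[0] = 5×1 = 5; c[1] = 5×2 + 2×1 = 12; c[2] = 2×2 + 2×1 = 6; c[3] = 2×2 = 4

[5, 2, 2]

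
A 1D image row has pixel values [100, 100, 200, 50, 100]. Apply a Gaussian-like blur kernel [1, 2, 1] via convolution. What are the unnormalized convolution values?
Convolve image row [100, 100, 200, 50, 100] with kernel [1, 2, 1]: y[0] = 100×1 = 100; y[1] = 100×2 + 100×1 = 300; y[2] = 100×1 + 100×2 + 200×1 = 500; y[3] = 100×1 + 200×2 + 50×1 = 550; y[4] = 200×1 + 50×2 + 100×1 = 400; y[5] = 50×1 + 100×2 = 250; y[6] = 100×1 = 100 → [100, 300, 500, 550, 400, 250, 100]. Normalization factor = sum(kernel) = 4.

[100, 300, 500, 550, 400, 250, 100]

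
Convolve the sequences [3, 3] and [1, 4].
y[0] = 3×1 = 3; y[1] = 3×4 + 3×1 = 15; y[2] = 3×4 = 12

[3, 15, 12]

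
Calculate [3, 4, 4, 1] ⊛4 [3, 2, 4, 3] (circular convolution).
Use y[k] = Σ_j s[j]·t[(k-j) mod 4]. y[0] = 3×3 + 4×3 + 4×4 + 1×2 = 39; y[1] = 3×2 + 4×3 + 4×3 + 1×4 = 34; y[2] = 3×4 + 4×2 + 4×3 + 1×3 = 35; y[3] = 3×3 + 4×4 + 4×2 + 1×3 = 36. Result: [39, 34, 35, 36]

[39, 34, 35, 36]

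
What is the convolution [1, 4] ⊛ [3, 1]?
y[0] = 1×3 = 3; y[1] = 1×1 + 4×3 = 13; y[2] = 4×1 = 4

[3, 13, 4]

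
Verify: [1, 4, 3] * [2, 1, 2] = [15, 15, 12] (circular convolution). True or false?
Recompute circular convolution of [1, 4, 3] and [2, 1, 2]: y[0] = 1×2 + 4×2 + 3×1 = 13; y[1] = 1×1 + 4×2 + 3×2 = 15; y[2] = 1×2 + 4×1 + 3×2 = 12 → [13, 15, 12]. Compare to given [15, 15, 12]: they differ at index 0: given 15, correct 13, so answer: No

No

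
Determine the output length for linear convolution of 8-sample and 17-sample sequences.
Linear/full convolution length: m + n - 1 = 8 + 17 - 1 = 24

24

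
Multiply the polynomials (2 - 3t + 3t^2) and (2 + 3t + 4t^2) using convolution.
Ascending coefficients: a = [2, -3, 3], b = [2, 3, 4]. c[0] = 2×2 = 4; c[1] = 2×3 + -3×2 = 0; c[2] = 2×4 + -3×3 + 3×2 = 5; c[3] = -3×4 + 3×3 = -3; c[4] = 3×4 = 12. Result coefficients: [4, 0, 5, -3, 12] → 4 + 5t^2 - 3t^3 + 12t^4

4 + 5t^2 - 3t^3 + 12t^4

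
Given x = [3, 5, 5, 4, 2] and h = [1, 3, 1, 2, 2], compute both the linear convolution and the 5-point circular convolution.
Linear: y_lin[0] = 3×1 = 3; y_lin[1] = 3×3 + 5×1 = 14; y_lin[2] = 3×1 + 5×3 + 5×1 = 23; y_lin[3] = 3×2 + 5×1 + 5×3 + 4×1 = 30; y_lin[4] = 3×2 + 5×2 + 5×1 + 4×3 + 2×1 = 35; y_lin[5] = 5×2 + 5×2 + 4×1 + 2×3 = 30; y_lin[6] = 5×2 + 4×2 + 2×1 = 20; y_lin[7] = 4×2 + 2×2 = 12; y_lin[8] = 2×2 = 4 → [3, 14, 23, 30, 35, 30, 20, 12, 4]. Circular (length 5): y[0] = 3×1 + 5×2 + 5×2 + 4×1 + 2×3 = 33; y[1] = 3×3 + 5×1 + 5×2 + 4×2 + 2×1 = 34; y[2] = 3×1 + 5×3 + 5×1 + 4×2 + 2×2 = 35; y[3] = 3×2 + 5×1 + 5×3 + 4×1 + 2×2 = 34; y[4] = 3×2 + 5×2 + 5×1 + 4×3 + 2×1 = 35 → [33, 34, 35, 34, 35]

Linear: [3, 14, 23, 30, 35, 30, 20, 12, 4], Circular: [33, 34, 35, 34, 35]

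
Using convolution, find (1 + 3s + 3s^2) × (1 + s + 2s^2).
Ascending coefficients: a = [1, 3, 3], b = [1, 1, 2]. c[0] = 1×1 = 1; c[1] = 1×1 + 3×1 = 4; c[2] = 1×2 + 3×1 + 3×1 = 8; c[3] = 3×2 + 3×1 = 9; c[4] = 3×2 = 6. Result coefficients: [1, 4, 8, 9, 6] → 1 + 4s + 8s^2 + 9s^3 + 6s^4

1 + 4s + 8s^2 + 9s^3 + 6s^4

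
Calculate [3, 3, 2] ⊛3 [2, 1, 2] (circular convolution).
Use y[k] = Σ_j x[j]·h[(k-j) mod 3]. y[0] = 3×2 + 3×2 + 2×1 = 14; y[1] = 3×1 + 3×2 + 2×2 = 13; y[2] = 3×2 + 3×1 + 2×2 = 13. Result: [14, 13, 13]

[14, 13, 13]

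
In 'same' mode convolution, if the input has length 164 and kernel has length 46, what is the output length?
'Same' mode returns an output with the same length as the input: 164

164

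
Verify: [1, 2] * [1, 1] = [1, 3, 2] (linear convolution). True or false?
Recompute linear convolution of [1, 2] and [1, 1]: y[0] = 1×1 = 1; y[1] = 1×1 + 2×1 = 3; y[2] = 2×1 = 2 → [1, 3, 2]. Given [1, 3, 2] matches, so answer: Yes

Yes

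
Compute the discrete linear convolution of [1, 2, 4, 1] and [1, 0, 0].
y[0] = 1×1 = 1; y[1] = 1×0 + 2×1 = 2; y[2] = 1×0 + 2×0 + 4×1 = 4; y[3] = 2×0 + 4×0 + 1×1 = 1; y[4] = 4×0 + 1×0 = 0; y[5] = 1×0 = 0

[1, 2, 4, 1, 0, 0]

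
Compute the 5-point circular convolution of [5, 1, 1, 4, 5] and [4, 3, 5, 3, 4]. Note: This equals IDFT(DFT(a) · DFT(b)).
Either evaluate y[k] = Σ_j a[j]·b[(k-j) mod 5] directly, or use IDFT(DFT(a) · DFT(b)). y[0] = 5×4 + 1×4 + 1×3 + 4×5 + 5×3 = 62; y[1] = 5×3 + 1×4 + 1×4 + 4×3 + 5×5 = 60; y[2] = 5×5 + 1×3 + 1×4 + 4×4 + 5×3 = 63; y[3] = 5×3 + 1×5 + 1×3 + 4×4 + 5×4 = 59; y[4] = 5×4 + 1×3 + 1×5 + 4×3 + 5×4 = 60. Result: [62, 60, 63, 59, 60]

[62, 60, 63, 59, 60]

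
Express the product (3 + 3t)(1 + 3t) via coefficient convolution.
Ascending coefficients: a = [3, 3], b = [1, 3]. c[0] = 3×1 = 3; c[1] = 3×3 + 3×1 = 12; c[2] = 3×3 = 9. Result coefficients: [3, 12, 9] → 3 + 12t + 9t^2

3 + 12t + 9t^2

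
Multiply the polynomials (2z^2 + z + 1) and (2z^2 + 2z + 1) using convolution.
Ascending coefficients: a = [1, 1, 2], b = [1, 2, 2]. c[0] = 1×1 = 1; c[1] = 1×2 + 1×1 = 3; c[2] = 1×2 + 1×2 + 2×1 = 6; c[3] = 1×2 + 2×2 = 6; c[4] = 2×2 = 4. Result coefficients: [1, 3, 6, 6, 4] → 4z^4 + 6z^3 + 6z^2 + 3z + 1

4z^4 + 6z^3 + 6z^2 + 3z + 1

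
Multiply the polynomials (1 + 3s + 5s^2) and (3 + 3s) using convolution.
Ascending coefficients: a = [1, 3, 5], b = [3, 3]. c[0] = 1×3 = 3; c[1] = 1×3 + 3×3 = 12; c[2] = 3×3 + 5×3 = 24; c[3] = 5×3 = 15. Result coefficients: [3, 12, 24, 15] → 3 + 12s + 24s^2 + 15s^3

3 + 12s + 24s^2 + 15s^3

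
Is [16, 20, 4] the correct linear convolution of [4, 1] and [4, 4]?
Recompute linear convolution of [4, 1] and [4, 4]: y[0] = 4×4 = 16; y[1] = 4×4 + 1×4 = 20; y[2] = 1×4 = 4 → [16, 20, 4]. Given [16, 20, 4] matches, so answer: Yes

Yes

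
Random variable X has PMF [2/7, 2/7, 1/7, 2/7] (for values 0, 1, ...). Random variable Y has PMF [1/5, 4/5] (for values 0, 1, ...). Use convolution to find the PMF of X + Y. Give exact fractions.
P(X+Y=k) = Σ_i P(X=i)·P(Y=k-i) — a convolution of [2/7, 2/7, 1/7, 2/7] and [1/5, 4/5]. P(X+Y=0) = (2/7)×(1/5) = 2/35; P(X+Y=1) = (2/7)×(4/5) + (2/7)×(1/5) = 8/35 + 2/35 = 2/7; P(X+Y=2) = (2/7)×(4/5) + (1/7)×(1/5) = 8/35 + 1/35 = 9/35; P(X+Y=3) = (1/7)×(4/5) + (2/7)×(1/5) = 4/35 + 2/35 = 6/35; P(X+Y=4) = (2/7)×(4/5) = 8/35. PMF: [2/35, 2/7, 9/35, 6/35, 8/35] (sums to 1 ✓)

[2/35, 2/7, 9/35, 6/35, 8/35]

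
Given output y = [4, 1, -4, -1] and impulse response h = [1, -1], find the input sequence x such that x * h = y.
Deconvolve y=[4, 1, -4, -1] by h=[1, -1]. Since h[0]=1, solve forward: x[0] = y[0] / 1 = 4; x[1] = (y[1] - 4×-1) / 1 = 5; x[2] = (y[2] - 5×-1) / 1 = 1. So x = [4, 5, 1]. Check by forward convolution: y[0] = 4×1 = 4; y[1] = 4×-1 + 5×1 = 1; y[2] = 5×-1 + 1×1 = -4; y[3] = 1×-1 = -1

[4, 5, 1]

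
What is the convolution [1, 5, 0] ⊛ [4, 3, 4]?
y[0] = 1×4 = 4; y[1] = 1×3 + 5×4 = 23; y[2] = 1×4 + 5×3 + 0×4 = 19; y[3] = 5×4 + 0×3 = 20; y[4] = 0×4 = 0

[4, 23, 19, 20, 0]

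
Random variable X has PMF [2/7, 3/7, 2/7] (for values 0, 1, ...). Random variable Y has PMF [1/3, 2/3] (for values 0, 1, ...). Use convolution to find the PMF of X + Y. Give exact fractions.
P(X+Y=k) = Σ_i P(X=i)·P(Y=k-i) — a convolution of [2/7, 3/7, 2/7] and [1/3, 2/3]. P(X+Y=0) = (2/7)×(1/3) = 2/21; P(X+Y=1) = (2/7)×(2/3) + (3/7)×(1/3) = 4/21 + 1/7 = 1/3; P(X+Y=2) = (3/7)×(2/3) + (2/7)×(1/3) = 2/7 + 2/21 = 8/21; P(X+Y=3) = (2/7)×(2/3) = 4/21. PMF: [2/21, 1/3, 8/21, 4/21] (sums to 1 ✓)

[2/21, 1/3, 8/21, 4/21]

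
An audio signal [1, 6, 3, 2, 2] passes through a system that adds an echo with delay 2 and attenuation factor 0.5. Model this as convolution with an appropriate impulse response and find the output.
Direct-path + delayed-attenuated-path model → impulse response h = [1, 0, 0.5] (1 at lag 0, 0.5 at lag 2). Output y[n] = x[n] + 0.5·x[n - 2] (with x[n] = 0 outside 0..4): y[0] = 1 + 0.5×0 = 1; y[1] = 6 + 0.5×0 = 6; y[2] = 3 + 0.5×1 = 3.5; y[3] = 2 + 0.5×6 = 5.0; y[4] = 2 + 0.5×3 = 3.5; y[5] = 0 + 0.5×2 = 1.0; y[6] = 0 + 0.5×2 = 1.0. So y = [1, 6, 3.5, 5.0, 3.5, 1.0, 1.0]

[1, 6, 3.5, 5.0, 3.5, 1.0, 1.0]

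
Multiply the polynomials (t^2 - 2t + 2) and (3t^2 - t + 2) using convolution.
Ascending coefficients: a = [2, -2, 1], b = [2, -1, 3]. c[0] = 2×2 = 4; c[1] = 2×-1 + -2×2 = -6; c[2] = 2×3 + -2×-1 + 1×2 = 10; c[3] = -2×3 + 1×-1 = -7; c[4] = 1×3 = 3. Result coefficients: [4, -6, 10, -7, 3] → 3t^4 - 7t^3 + 10t^2 - 6t + 4

3t^4 - 7t^3 + 10t^2 - 6t + 4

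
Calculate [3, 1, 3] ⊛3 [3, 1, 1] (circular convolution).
Use y[k] = Σ_j a[j]·b[(k-j) mod 3]. y[0] = 3×3 + 1×1 + 3×1 = 13; y[1] = 3×1 + 1×3 + 3×1 = 9; y[2] = 3×1 + 1×1 + 3×3 = 13. Result: [13, 9, 13]

[13, 9, 13]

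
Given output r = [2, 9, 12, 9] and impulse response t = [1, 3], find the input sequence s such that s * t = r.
Deconvolve r=[2, 9, 12, 9] by t=[1, 3]. Since t[0]=1, solve forward: s[0] = r[0] / 1 = 2; s[1] = (r[1] - 2×3) / 1 = 3; s[2] = (r[2] - 3×3) / 1 = 3. So s = [2, 3, 3]. Check by forward convolution: r[0] = 2×1 = 2; r[1] = 2×3 + 3×1 = 9; r[2] = 3×3 + 3×1 = 12; r[3] = 3×3 = 9

[2, 3, 3]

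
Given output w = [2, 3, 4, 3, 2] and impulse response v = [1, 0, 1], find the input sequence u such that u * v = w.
Deconvolve w=[2, 3, 4, 3, 2] by v=[1, 0, 1]. Since v[0]=1, solve forward: u[0] = w[0] / 1 = 2; u[1] = (w[1] - 2×0) / 1 = 3; u[2] = (w[2] - 3×0 - 2×1) / 1 = 2. So u = [2, 3, 2]. Check by forward convolution: w[0] = 2×1 = 2; w[1] = 2×0 + 3×1 = 3; w[2] = 2×1 + 3×0 + 2×1 = 4; w[3] = 3×1 + 2×0 = 3; w[4] = 2×1 = 2

[2, 3, 2]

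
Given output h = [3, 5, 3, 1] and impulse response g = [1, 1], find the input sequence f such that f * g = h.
Deconvolve h=[3, 5, 3, 1] by g=[1, 1]. Since g[0]=1, solve forward: f[0] = h[0] / 1 = 3; f[1] = (h[1] - 3×1) / 1 = 2; f[2] = (h[2] - 2×1) / 1 = 1. So f = [3, 2, 1]. Check by forward convolution: h[0] = 3×1 = 3; h[1] = 3×1 + 2×1 = 5; h[2] = 2×1 + 1×1 = 3; h[3] = 1×1 = 1

[3, 2, 1]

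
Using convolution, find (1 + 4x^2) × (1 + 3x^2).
Ascending coefficients: a = [1, 0, 4], b = [1, 0, 3]. c[0] = 1×1 = 1; c[1] = 1×0 + 0×1 = 0; c[2] = 1×3 + 0×0 + 4×1 = 7; c[3] = 0×3 + 4×0 = 0; c[4] = 4×3 = 12. Result coefficients: [1, 0, 7, 0, 12] → 1 + 7x^2 + 12x^4

1 + 7x^2 + 12x^4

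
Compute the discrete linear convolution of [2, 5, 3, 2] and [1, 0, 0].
y[0] = 2×1 = 2; y[1] = 2×0 + 5×1 = 5; y[2] = 2×0 + 5×0 + 3×1 = 3; y[3] = 5×0 + 3×0 + 2×1 = 2; y[4] = 3×0 + 2×0 = 0; y[5] = 2×0 = 0

[2, 5, 3, 2, 0, 0]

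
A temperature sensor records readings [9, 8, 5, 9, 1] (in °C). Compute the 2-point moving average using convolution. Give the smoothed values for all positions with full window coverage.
2-point moving average kernel = [1, 1]. Apply in 'valid' mode (full window coverage): avg[0] = (9 + 8) / 2 = 8.5; avg[1] = (8 + 5) / 2 = 6.5; avg[2] = (5 + 9) / 2 = 7.0; avg[3] = (9 + 1) / 2 = 5.0. Smoothed values: [8.5, 6.5, 7.0, 5.0]

[8.5, 6.5, 7.0, 5.0]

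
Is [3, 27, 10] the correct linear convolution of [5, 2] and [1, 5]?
Recompute linear convolution of [5, 2] and [1, 5]: y[0] = 5×1 = 5; y[1] = 5×5 + 2×1 = 27; y[2] = 2×5 = 10 → [5, 27, 10]. Compare to given [3, 27, 10]: they differ at index 0: given 3, correct 5, so answer: No

No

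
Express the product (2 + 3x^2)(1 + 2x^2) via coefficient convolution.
Ascending coefficients: a = [2, 0, 3], b = [1, 0, 2]. c[0] = 2×1 = 2; c[1] = 2×0 + 0×1 = 0; c[2] = 2×2 + 0×0 + 3×1 = 7; c[3] = 0×2 + 3×0 = 0; c[4] = 3×2 = 6. Result coefficients: [2, 0, 7, 0, 6] → 2 + 7x^2 + 6x^4

2 + 7x^2 + 6x^4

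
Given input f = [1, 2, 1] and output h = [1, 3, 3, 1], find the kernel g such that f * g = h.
Output length 4 = len(f) + len(g) - 1 ⇒ len(g) = 2. Solve g forward using g[k] = (h[k] - Σ_{i≥1} f[i]·g[k-i]) / f[0]: g[0] = h[0] / f[0] = 1 / 1 = 1; g[1] = (h[1] - 2×1) / f[0] = (3 - 2×1) / 1 = 1. So g = [1, 1]. Forward-check [1, 2, 1] * [1, 1]: h[0] = 1×1 = 1; h[1] = 1×1 + 2×1 = 3; h[2] = 2×1 + 1×1 = 3; h[3] = 1×1 = 1 → [1, 3, 3, 1] ✓

[1, 1]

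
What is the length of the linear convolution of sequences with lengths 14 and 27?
Linear/full convolution length: m + n - 1 = 14 + 27 - 1 = 40

40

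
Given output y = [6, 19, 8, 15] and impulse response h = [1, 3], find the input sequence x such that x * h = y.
Deconvolve y=[6, 19, 8, 15] by h=[1, 3]. Since h[0]=1, solve forward: x[0] = y[0] / 1 = 6; x[1] = (y[1] - 6×3) / 1 = 1; x[2] = (y[2] - 1×3) / 1 = 5. So x = [6, 1, 5]. Check by forward convolution: y[0] = 6×1 = 6; y[1] = 6×3 + 1×1 = 19; y[2] = 1×3 + 5×1 = 8; y[3] = 5×3 = 15

[6, 1, 5]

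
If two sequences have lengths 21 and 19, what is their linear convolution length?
Linear/full convolution length: m + n - 1 = 21 + 19 - 1 = 39

39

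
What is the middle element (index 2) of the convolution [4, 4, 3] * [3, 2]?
Use y[k] = Σ_i a[i]·b[k-i] at k=2. y[2] = 4×2 + 3×3 = 17

17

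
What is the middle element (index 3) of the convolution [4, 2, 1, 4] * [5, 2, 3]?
Use y[k] = Σ_i a[i]·b[k-i] at k=3. y[3] = 2×3 + 1×2 + 4×5 = 28

28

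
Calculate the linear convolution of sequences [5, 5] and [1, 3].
y[0] = 5×1 = 5; y[1] = 5×3 + 5×1 = 20; y[2] = 5×3 = 15

[5, 20, 15]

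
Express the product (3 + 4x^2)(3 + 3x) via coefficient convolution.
Ascending coefficients: a = [3, 0, 4], b = [3, 3]. c[0] = 3×3 = 9; c[1] = 3×3 + 0×3 = 9; c[2] = 0×3 + 4×3 = 12; c[3] = 4×3 = 12. Result coefficients: [9, 9, 12, 12] → 9 + 9x + 12x^2 + 12x^3

9 + 9x + 12x^2 + 12x^3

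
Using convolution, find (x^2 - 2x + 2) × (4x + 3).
Ascending coefficients: a = [2, -2, 1], b = [3, 4]. c[0] = 2×3 = 6; c[1] = 2×4 + -2×3 = 2; c[2] = -2×4 + 1×3 = -5; c[3] = 1×4 = 4. Result coefficients: [6, 2, -5, 4] → 4x^3 - 5x^2 + 2x + 6

4x^3 - 5x^2 + 2x + 6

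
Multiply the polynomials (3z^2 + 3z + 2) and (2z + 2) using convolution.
Ascending coefficients: a = [2, 3, 3], b = [2, 2]. c[0] = 2×2 = 4; c[1] = 2×2 + 3×2 = 10; c[2] = 3×2 + 3×2 = 12; c[3] = 3×2 = 6. Result coefficients: [4, 10, 12, 6] → 6z^3 + 12z^2 + 10z + 4

6z^3 + 12z^2 + 10z + 4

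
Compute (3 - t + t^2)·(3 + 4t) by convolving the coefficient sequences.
Ascending coefficients: a = [3, -1, 1], b = [3, 4]. c[0] = 3×3 = 9; c[1] = 3×4 + -1×3 = 9; c[2] = -1×4 + 1×3 = -1; c[3] = 1×4 = 4. Result coefficients: [9, 9, -1, 4] → 9 + 9t - t^2 + 4t^3

9 + 9t - t^2 + 4t^3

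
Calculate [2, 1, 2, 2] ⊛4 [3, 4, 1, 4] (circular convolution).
Use y[k] = Σ_j a[j]·b[(k-j) mod 4]. y[0] = 2×3 + 1×4 + 2×1 + 2×4 = 20; y[1] = 2×4 + 1×3 + 2×4 + 2×1 = 21; y[2] = 2×1 + 1×4 + 2×3 + 2×4 = 20; y[3] = 2×4 + 1×1 + 2×4 + 2×3 = 23. Result: [20, 21, 20, 23]

[20, 21, 20, 23]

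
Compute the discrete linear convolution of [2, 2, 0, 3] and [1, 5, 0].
y[0] = 2×1 = 2; y[1] = 2×5 + 2×1 = 12; y[2] = 2×0 + 2×5 + 0×1 = 10; y[3] = 2×0 + 0×5 + 3×1 = 3; y[4] = 0×0 + 3×5 = 15; y[5] = 3×0 = 0

[2, 12, 10, 3, 15, 0]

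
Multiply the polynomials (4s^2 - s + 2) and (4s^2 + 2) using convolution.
Ascending coefficients: a = [2, -1, 4], b = [2, 0, 4]. c[0] = 2×2 = 4; c[1] = 2×0 + -1×2 = -2; c[2] = 2×4 + -1×0 + 4×2 = 16; c[3] = -1×4 + 4×0 = -4; c[4] = 4×4 = 16. Result coefficients: [4, -2, 16, -4, 16] → 16s^4 - 4s^3 + 16s^2 - 2s + 4

16s^4 - 4s^3 + 16s^2 - 2s + 4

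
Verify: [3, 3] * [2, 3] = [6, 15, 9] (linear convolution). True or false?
Recompute linear convolution of [3, 3] and [2, 3]: y[0] = 3×2 = 6; y[1] = 3×3 + 3×2 = 15; y[2] = 3×3 = 9 → [6, 15, 9]. Given [6, 15, 9] matches, so answer: Yes

Yes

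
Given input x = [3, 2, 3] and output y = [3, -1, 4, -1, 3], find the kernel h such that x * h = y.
Output length 5 = len(x) + len(h) - 1 ⇒ len(h) = 3. Solve h forward using h[k] = (y[k] - Σ_{i≥1} x[i]·h[k-i]) / x[0]: h[0] = y[0] / x[0] = 3 / 3 = 1; h[1] = (y[1] - 2×1) / x[0] = (-1 - 2×1) / 3 = -1; h[2] = (y[2] - 2×-1 - 3×1) / x[0] = (4 - 2×-1 - 3×1) / 3 = 1. So h = [1, -1, 1]. Forward-check [3, 2, 3] * [1, -1, 1]: y[0] = 3×1 = 3; y[1] = 3×-1 + 2×1 = -1; y[2] = 3×1 + 2×-1 + 3×1 = 4; y[3] = 2×1 + 3×-1 = -1; y[4] = 3×1 = 3 → [3, -1, 4, -1, 3] ✓

[1, -1, 1]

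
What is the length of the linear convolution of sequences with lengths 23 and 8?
Linear/full convolution length: m + n - 1 = 23 + 8 - 1 = 30

30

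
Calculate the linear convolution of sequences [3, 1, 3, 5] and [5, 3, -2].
y[0] = 3×5 = 15; y[1] = 3×3 + 1×5 = 14; y[2] = 3×-2 + 1×3 + 3×5 = 12; y[3] = 1×-2 + 3×3 + 5×5 = 32; y[4] = 3×-2 + 5×3 = 9; y[5] = 5×-2 = -10

[15, 14, 12, 32, 9, -10]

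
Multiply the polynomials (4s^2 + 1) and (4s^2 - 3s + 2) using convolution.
Ascending coefficients: a = [1, 0, 4], b = [2, -3, 4]. c[0] = 1×2 = 2; c[1] = 1×-3 + 0×2 = -3; c[2] = 1×4 + 0×-3 + 4×2 = 12; c[3] = 0×4 + 4×-3 = -12; c[4] = 4×4 = 16. Result coefficients: [2, -3, 12, -12, 16] → 16s^4 - 12s^3 + 12s^2 - 3s + 2

16s^4 - 12s^3 + 12s^2 - 3s + 2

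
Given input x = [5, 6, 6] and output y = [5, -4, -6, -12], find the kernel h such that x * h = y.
Output length 4 = len(x) + len(h) - 1 ⇒ len(h) = 2. Solve h forward using h[k] = (y[k] - Σ_{i≥1} x[i]·h[k-i]) / x[0]: h[0] = y[0] / x[0] = 5 / 5 = 1; h[1] = (y[1] - 6×1) / x[0] = (-4 - 6×1) / 5 = -2. So h = [1, -2]. Forward-check [5, 6, 6] * [1, -2]: y[0] = 5×1 = 5; y[1] = 5×-2 + 6×1 = -4; y[2] = 6×-2 + 6×1 = -6; y[3] = 6×-2 = -12 → [5, -4, -6, -12] ✓

[1, -2]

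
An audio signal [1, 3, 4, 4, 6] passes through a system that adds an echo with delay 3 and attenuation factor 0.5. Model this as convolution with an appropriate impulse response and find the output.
Direct-path + delayed-attenuated-path model → impulse response h = [1, 0, 0, 0.5] (1 at lag 0, 0.5 at lag 3). Output y[n] = x[n] + 0.5·x[n - 3] (with x[n] = 0 outside 0..4): y[0] = 1 + 0.5×0 = 1; y[1] = 3 + 0.5×0 = 3; y[2] = 4 + 0.5×0 = 4; y[3] = 4 + 0.5×1 = 4.5; y[4] = 6 + 0.5×3 = 7.5; y[5] = 0 + 0.5×4 = 2.0; y[6] = 0 + 0.5×4 = 2.0; y[7] = 0 + 0.5×6 = 3.0. So y = [1, 3, 4, 4.5, 7.5, 2.0, 2.0, 3.0]

[1, 3, 4, 4.5, 7.5, 2.0, 2.0, 3.0]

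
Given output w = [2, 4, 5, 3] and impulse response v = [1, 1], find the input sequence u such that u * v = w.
Deconvolve w=[2, 4, 5, 3] by v=[1, 1]. Since v[0]=1, solve forward: u[0] = w[0] / 1 = 2; u[1] = (w[1] - 2×1) / 1 = 2; u[2] = (w[2] - 2×1) / 1 = 3. So u = [2, 2, 3]. Check by forward convolution: w[0] = 2×1 = 2; w[1] = 2×1 + 2×1 = 4; w[2] = 2×1 + 3×1 = 5; w[3] = 3×1 = 3

[2, 2, 3]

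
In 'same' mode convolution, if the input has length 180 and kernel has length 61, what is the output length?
'Same' mode returns an output with the same length as the input: 180

180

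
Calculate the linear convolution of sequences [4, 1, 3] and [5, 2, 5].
y[0] = 4×5 = 20; y[1] = 4×2 + 1×5 = 13; y[2] = 4×5 + 1×2 + 3×5 = 37; y[3] = 1×5 + 3×2 = 11; y[4] = 3×5 = 15

[20, 13, 37, 11, 15]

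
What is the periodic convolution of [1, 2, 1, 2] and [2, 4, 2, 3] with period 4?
Use y[k] = Σ_j f[j]·g[(k-j) mod 4]. y[0] = 1×2 + 2×3 + 1×2 + 2×4 = 18; y[1] = 1×4 + 2×2 + 1×3 + 2×2 = 15; y[2] = 1×2 + 2×4 + 1×2 + 2×3 = 18; y[3] = 1×3 + 2×2 + 1×4 + 2×2 = 15. Result: [18, 15, 18, 15]

[18, 15, 18, 15]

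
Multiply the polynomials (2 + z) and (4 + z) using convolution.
Ascending coefficients: a = [2, 1], b = [4, 1]. c[0] = 2×4 = 8; c[1] = 2×1 + 1×4 = 6; c[2] = 1×1 = 1. Result coefficients: [8, 6, 1] → 8 + 6z + z^2

8 + 6z + z^2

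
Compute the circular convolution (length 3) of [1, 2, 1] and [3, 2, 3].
Use y[k] = Σ_j x[j]·h[(k-j) mod 3]. y[0] = 1×3 + 2×3 + 1×2 = 11; y[1] = 1×2 + 2×3 + 1×3 = 11; y[2] = 1×3 + 2×2 + 1×3 = 10. Result: [11, 11, 10]

[11, 11, 10]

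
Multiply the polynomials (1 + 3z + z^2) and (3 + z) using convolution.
Ascending coefficients: a = [1, 3, 1], b = [3, 1]. c[0] = 1×3 = 3; c[1] = 1×1 + 3×3 = 10; c[2] = 3×1 + 1×3 = 6; c[3] = 1×1 = 1. Result coefficients: [3, 10, 6, 1] → 3 + 10z + 6z^2 + z^3

3 + 10z + 6z^2 + z^3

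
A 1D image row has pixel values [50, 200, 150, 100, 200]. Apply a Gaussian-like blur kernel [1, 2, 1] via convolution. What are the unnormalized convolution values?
Convolve image row [50, 200, 150, 100, 200] with kernel [1, 2, 1]: y[0] = 50×1 = 50; y[1] = 50×2 + 200×1 = 300; y[2] = 50×1 + 200×2 + 150×1 = 600; y[3] = 200×1 + 150×2 + 100×1 = 600; y[4] = 150×1 + 100×2 + 200×1 = 550; y[5] = 100×1 + 200×2 = 500; y[6] = 200×1 = 200 → [50, 300, 600, 600, 550, 500, 200]. Normalization factor = sum(kernel) = 4.

[50, 300, 600, 600, 550, 500, 200]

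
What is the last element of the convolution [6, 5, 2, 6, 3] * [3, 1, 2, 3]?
Use y[k] = Σ_i a[i]·b[k-i] at k=7. y[7] = 3×3 = 9

9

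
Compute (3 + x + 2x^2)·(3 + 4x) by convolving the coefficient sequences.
Ascending coefficients: a = [3, 1, 2], b = [3, 4]. c[0] = 3×3 = 9; c[1] = 3×4 + 1×3 = 15; c[2] = 1×4 + 2×3 = 10; c[3] = 2×4 = 8. Result coefficients: [9, 15, 10, 8] → 9 + 15x + 10x^2 + 8x^3

9 + 15x + 10x^2 + 8x^3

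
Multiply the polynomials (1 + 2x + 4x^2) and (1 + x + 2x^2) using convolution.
Ascending coefficients: a = [1, 2, 4], b = [1, 1, 2]. c[0] = 1×1 = 1; c[1] = 1×1 + 2×1 = 3; c[2] = 1×2 + 2×1 + 4×1 = 8; c[3] = 2×2 + 4×1 = 8; c[4] = 4×2 = 8. Result coefficients: [1, 3, 8, 8, 8] → 1 + 3x + 8x^2 + 8x^3 + 8x^4

1 + 3x + 8x^2 + 8x^3 + 8x^4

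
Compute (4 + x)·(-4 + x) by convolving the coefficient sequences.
Ascending coefficients: a = [4, 1], b = [-4, 1]. c[0] = 4×-4 = -16; c[1] = 4×1 + 1×-4 = 0; c[2] = 1×1 = 1. Result coefficients: [-16, 0, 1] → -16 + x^2

-16 + x^2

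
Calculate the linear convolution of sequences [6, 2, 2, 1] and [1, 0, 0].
y[0] = 6×1 = 6; y[1] = 6×0 + 2×1 = 2; y[2] = 6×0 + 2×0 + 2×1 = 2; y[3] = 2×0 + 2×0 + 1×1 = 1; y[4] = 2×0 + 1×0 = 0; y[5] = 1×0 = 0

[6, 2, 2, 1, 0, 0]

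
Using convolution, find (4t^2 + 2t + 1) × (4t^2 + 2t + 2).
Ascending coefficients: a = [1, 2, 4], b = [2, 2, 4]. c[0] = 1×2 = 2; c[1] = 1×2 + 2×2 = 6; c[2] = 1×4 + 2×2 + 4×2 = 16; c[3] = 2×4 + 4×2 = 16; c[4] = 4×4 = 16. Result coefficients: [2, 6, 16, 16, 16] → 16t^4 + 16t^3 + 16t^2 + 6t + 2

16t^4 + 16t^3 + 16t^2 + 6t + 2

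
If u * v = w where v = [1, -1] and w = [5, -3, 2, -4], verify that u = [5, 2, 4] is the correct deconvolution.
Forward-compute [5, 2, 4] * [1, -1]: w[0] = 5×1 = 5; w[1] = 5×-1 + 2×1 = -3; w[2] = 2×-1 + 4×1 = 2; w[3] = 4×-1 = -4 → [5, -3, 2, -4]. Matches given w = [5, -3, 2, -4], so verified.

Verified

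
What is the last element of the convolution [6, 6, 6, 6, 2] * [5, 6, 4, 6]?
Use y[k] = Σ_i a[i]·b[k-i] at k=7. y[7] = 2×6 = 12

12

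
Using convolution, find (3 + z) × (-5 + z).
Ascending coefficients: a = [3, 1], b = [-5, 1]. c[0] = 3×-5 = -15; c[1] = 3×1 + 1×-5 = -2; c[2] = 1×1 = 1. Result coefficients: [-15, -2, 1] → -15 - 2z + z^2

-15 - 2z + z^2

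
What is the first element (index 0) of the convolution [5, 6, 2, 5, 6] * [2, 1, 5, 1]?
Use y[k] = Σ_i a[i]·b[k-i] at k=0. y[0] = 5×2 = 10

10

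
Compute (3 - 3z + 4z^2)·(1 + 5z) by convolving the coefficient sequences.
Ascending coefficients: a = [3, -3, 4], b = [1, 5]. c[0] = 3×1 = 3; c[1] = 3×5 + -3×1 = 12; c[2] = -3×5 + 4×1 = -11; c[3] = 4×5 = 20. Result coefficients: [3, 12, -11, 20] → 3 + 12z - 11z^2 + 20z^3

3 + 12z - 11z^2 + 20z^3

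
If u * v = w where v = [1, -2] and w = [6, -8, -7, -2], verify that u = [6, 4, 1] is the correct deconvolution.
Forward-compute [6, 4, 1] * [1, -2]: w[0] = 6×1 = 6; w[1] = 6×-2 + 4×1 = -8; w[2] = 4×-2 + 1×1 = -7; w[3] = 1×-2 = -2 → [6, -8, -7, -2]. Matches given w = [6, -8, -7, -2], so verified.

Verified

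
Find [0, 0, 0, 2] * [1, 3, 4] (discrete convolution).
y[0] = 0×1 = 0; y[1] = 0×3 + 0×1 = 0; y[2] = 0×4 + 0×3 + 0×1 = 0; y[3] = 0×4 + 0×3 + 2×1 = 2; y[4] = 0×4 + 2×3 = 6; y[5] = 2×4 = 8

[0, 0, 0, 2, 6, 8]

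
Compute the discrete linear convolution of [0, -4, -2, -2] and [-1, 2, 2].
y[0] = 0×-1 = 0; y[1] = 0×2 + -4×-1 = 4; y[2] = 0×2 + -4×2 + -2×-1 = -6; y[3] = -4×2 + -2×2 + -2×-1 = -10; y[4] = -2×2 + -2×2 = -8; y[5] = -2×2 = -4

[0, 4, -6, -10, -8, -4]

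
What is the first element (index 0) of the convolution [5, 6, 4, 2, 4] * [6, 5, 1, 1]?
Use y[k] = Σ_i a[i]·b[k-i] at k=0. y[0] = 5×6 = 30

30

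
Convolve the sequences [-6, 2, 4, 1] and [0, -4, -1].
y[0] = -6×0 = 0; y[1] = -6×-4 + 2×0 = 24; y[2] = -6×-1 + 2×-4 + 4×0 = -2; y[3] = 2×-1 + 4×-4 + 1×0 = -18; y[4] = 4×-1 + 1×-4 = -8; y[5] = 1×-1 = -1

[0, 24, -2, -18, -8, -1]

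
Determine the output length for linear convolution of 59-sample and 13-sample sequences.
Linear/full convolution length: m + n - 1 = 59 + 13 - 1 = 71

71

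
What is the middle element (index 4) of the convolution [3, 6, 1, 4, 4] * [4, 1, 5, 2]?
Use y[k] = Σ_i a[i]·b[k-i] at k=4. y[4] = 6×2 + 1×5 + 4×1 + 4×4 = 37

37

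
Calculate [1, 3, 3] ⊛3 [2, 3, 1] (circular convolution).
Use y[k] = Σ_j f[j]·g[(k-j) mod 3]. y[0] = 1×2 + 3×1 + 3×3 = 14; y[1] = 1×3 + 3×2 + 3×1 = 12; y[2] = 1×1 + 3×3 + 3×2 = 16. Result: [14, 12, 16]

[14, 12, 16]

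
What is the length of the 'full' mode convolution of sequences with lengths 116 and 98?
Linear/full convolution length: m + n - 1 = 116 + 98 - 1 = 213

213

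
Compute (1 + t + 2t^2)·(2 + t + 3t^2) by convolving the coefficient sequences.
Ascending coefficients: a = [1, 1, 2], b = [2, 1, 3]. c[0] = 1×2 = 2; c[1] = 1×1 + 1×2 = 3; c[2] = 1×3 + 1×1 + 2×2 = 8; c[3] = 1×3 + 2×1 = 5; c[4] = 2×3 = 6. Result coefficients: [2, 3, 8, 5, 6] → 2 + 3t + 8t^2 + 5t^3 + 6t^4

2 + 3t + 8t^2 + 5t^3 + 6t^4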